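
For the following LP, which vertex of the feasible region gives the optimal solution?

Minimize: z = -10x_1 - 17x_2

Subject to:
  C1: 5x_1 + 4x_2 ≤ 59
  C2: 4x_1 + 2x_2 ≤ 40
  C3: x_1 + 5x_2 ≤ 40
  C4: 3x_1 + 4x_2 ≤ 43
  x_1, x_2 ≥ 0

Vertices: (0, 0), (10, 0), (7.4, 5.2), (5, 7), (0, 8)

Evaluate the objective at each vertex of the feasible region:
  z(0, 0) = 0
  z(10, 0) = -100
  z(7.4, 5.2) = -162.4
  z(5, 7) = -169  ←
  z(0, 8) = -136
The minimum is at x_1 = 5, x_2 = 7.

(5, 7)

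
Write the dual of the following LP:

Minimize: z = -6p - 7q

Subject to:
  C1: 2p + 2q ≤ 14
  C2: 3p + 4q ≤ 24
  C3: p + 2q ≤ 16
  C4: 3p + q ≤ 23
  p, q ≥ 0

Primal min cᵀx s.t. Ax ≤ b, x ≥ 0  →  Dual max −bᵀy s.t. Aᵀy ≥ −c, y ≥ 0.

Maximize: z = -14y1 - 24y2 - 16y3 - 23y4

Subject to:
  2y1 + 3y2 + y3 + 3y4 ≥ 6
  2y1 + 4y2 + 2y3 + y4 ≥ 7
  y1, y2, y3, y4 ≥ 0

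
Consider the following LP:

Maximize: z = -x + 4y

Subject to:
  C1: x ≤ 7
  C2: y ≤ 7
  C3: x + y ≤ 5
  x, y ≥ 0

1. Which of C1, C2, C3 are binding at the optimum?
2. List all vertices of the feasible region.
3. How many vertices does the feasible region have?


1. C3
2. (0, 0), (5, 0), (0, 5)
3. 3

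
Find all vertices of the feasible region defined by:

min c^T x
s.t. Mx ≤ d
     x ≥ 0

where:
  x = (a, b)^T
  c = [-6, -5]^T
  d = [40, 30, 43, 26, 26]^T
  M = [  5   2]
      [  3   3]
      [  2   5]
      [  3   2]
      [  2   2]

(0, 0), (8, 0), (7, 2.5), (6, 4), (2.333, 7.667), (0, 8.6)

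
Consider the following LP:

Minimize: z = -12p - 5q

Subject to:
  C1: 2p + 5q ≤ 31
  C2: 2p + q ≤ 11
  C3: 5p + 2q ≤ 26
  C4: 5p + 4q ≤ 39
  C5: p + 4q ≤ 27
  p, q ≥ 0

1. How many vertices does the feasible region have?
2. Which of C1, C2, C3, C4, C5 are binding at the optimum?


1. 5
2. C2, C3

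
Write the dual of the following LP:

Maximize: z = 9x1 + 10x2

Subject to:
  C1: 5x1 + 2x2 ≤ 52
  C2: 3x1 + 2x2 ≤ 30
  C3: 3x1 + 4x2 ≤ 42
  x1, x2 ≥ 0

Primal max cᵀx s.t. Ax ≤ b, x ≥ 0  →  Dual min bᵀy s.t. Aᵀy ≥ c, y ≥ 0.

Minimize: z = 52y1 + 30y2 + 42y3

Subject to:
  5y1 + 3y2 + 3y3 ≥ 9
  2y1 + 2y2 + 4y3 ≥ 10
  y1, y2, y3 ≥ 0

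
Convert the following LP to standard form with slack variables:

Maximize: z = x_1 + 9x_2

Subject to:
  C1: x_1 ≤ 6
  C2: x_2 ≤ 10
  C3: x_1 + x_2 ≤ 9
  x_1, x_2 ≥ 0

max z = x_1 + 9x_2

s.t.
  x_1 + s1 = 6
  x_2 + s2 = 10
  x_1 + x_2 + s3 = 9
  x_1, x_2, s1, s2, s3 ≥ 0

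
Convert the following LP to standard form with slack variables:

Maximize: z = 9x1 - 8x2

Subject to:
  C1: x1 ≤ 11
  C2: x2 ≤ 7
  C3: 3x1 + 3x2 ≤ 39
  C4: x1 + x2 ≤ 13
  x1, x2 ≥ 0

max z = 9x1 - 8x2

s.t.
  x1 + s1 = 11
  x2 + s2 = 7
  3x1 + 3x2 + s3 = 39
  x1 + x2 + s4 = 13
  x1, x2, s1, s2, s3, s4 ≥ 0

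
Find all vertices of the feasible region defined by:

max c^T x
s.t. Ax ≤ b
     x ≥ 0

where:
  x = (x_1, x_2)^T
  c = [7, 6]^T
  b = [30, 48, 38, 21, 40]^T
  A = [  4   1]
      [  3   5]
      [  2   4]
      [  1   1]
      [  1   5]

(0, 0), (7.5, 0), (6, 6), (4, 7.2), (0, 8)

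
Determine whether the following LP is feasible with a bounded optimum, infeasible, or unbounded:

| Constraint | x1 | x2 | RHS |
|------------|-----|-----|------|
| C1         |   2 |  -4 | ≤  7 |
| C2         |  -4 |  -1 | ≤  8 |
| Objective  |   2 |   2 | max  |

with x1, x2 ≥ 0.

Unbounded (objective can increase without bound)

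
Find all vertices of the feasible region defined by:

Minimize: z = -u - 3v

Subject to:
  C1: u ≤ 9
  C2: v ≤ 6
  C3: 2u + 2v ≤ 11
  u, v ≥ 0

(0, 0), (5.5, 0), (0, 5.5)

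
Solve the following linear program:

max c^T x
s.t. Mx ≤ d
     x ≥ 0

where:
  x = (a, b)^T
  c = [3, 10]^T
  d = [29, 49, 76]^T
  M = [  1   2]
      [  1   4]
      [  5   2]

Evaluate the objective at each vertex of the feasible region:
  z(0, 0) = 0
  z(15.2, 0) = 45.6
  z(11.75, 8.625) = 121.5
  z(9, 10) = 127  ←
  z(0, 12.25) = 122.5
The maximum is at a = 9, b = 10.

a = 9, b = 10, z = 127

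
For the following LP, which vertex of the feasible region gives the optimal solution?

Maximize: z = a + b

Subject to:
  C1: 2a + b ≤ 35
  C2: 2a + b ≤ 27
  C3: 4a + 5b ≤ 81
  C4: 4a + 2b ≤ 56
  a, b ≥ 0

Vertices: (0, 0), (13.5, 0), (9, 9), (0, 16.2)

Evaluate the objective at each vertex of the feasible region:
  z(0, 0) = 0
  z(13.5, 0) = 13.5
  z(9, 9) = 18  ←
  z(0, 16.2) = 16.2
The maximum is at a = 9, b = 9.

(9, 9)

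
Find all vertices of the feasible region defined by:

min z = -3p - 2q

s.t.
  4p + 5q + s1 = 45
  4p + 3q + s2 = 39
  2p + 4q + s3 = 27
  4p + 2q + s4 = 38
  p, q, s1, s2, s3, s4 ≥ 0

(0, 0), (9.5, 0), (9, 1), (7.5, 3), (0, 6.75)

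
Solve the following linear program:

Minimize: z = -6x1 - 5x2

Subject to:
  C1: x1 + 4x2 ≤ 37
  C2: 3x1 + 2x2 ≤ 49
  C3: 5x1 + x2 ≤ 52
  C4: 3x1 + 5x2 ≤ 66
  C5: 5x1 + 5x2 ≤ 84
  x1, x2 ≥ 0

Evaluate the objective at each vertex of the feasible region:
  z(0, 0) = 0
  z(10.4, 0) = -62.4
  z(9, 7) = -89  ←
  z(0, 9.25) = -46.25
The minimum is at x1 = 9, x2 = 7.

x1 = 9, x2 = 7, z = -89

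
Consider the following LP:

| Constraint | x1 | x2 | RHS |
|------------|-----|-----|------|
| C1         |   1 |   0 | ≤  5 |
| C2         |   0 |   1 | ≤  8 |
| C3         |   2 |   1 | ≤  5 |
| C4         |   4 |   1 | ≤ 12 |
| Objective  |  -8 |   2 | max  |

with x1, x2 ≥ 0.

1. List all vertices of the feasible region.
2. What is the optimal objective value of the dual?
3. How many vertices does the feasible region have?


1. (0, 0), (2.5, 0), (0, 5)
2. 10
3. 3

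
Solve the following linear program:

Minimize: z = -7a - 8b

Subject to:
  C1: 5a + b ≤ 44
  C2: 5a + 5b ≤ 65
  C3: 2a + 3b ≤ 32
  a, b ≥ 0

Evaluate the objective at each vertex of the feasible region:
  z(0, 0) = 0
  z(8.8, 0) = -61.6
  z(7.75, 5.25) = -96.25
  z(7, 6) = -97  ←
  z(0, 10.67) = -85.33
The minimum is at a = 7, b = 6.

a = 7, b = 6, z = -97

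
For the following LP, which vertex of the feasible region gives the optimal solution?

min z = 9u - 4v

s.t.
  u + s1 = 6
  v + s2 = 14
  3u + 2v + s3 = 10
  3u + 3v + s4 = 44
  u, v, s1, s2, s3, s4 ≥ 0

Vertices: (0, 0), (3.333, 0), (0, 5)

Evaluate the objective at each vertex of the feasible region:
  z(0, 0) = 0
  z(3.333, 0) = 30
  z(0, 5) = -20  ←
The minimum is at u = 0, v = 5.

(0, 5)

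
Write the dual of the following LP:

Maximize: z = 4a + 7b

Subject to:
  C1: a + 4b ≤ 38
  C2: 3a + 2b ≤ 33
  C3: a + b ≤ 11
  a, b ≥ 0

Primal max cᵀx s.t. Ax ≤ b, x ≥ 0  →  Dual min bᵀy s.t. Aᵀy ≥ c, y ≥ 0.

Minimize: z = 38y1 + 33y2 + 11y3

Subject to:
  y1 + 3y2 + y3 ≥ 4
  4y1 + 2y2 + y3 ≥ 7
  y1, y2, y3 ≥ 0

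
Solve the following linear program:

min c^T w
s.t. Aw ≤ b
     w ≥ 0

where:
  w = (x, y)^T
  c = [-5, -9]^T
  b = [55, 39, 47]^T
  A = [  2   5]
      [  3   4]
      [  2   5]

Evaluate the objective at each vertex of the feasible region:
  z(0, 0) = 0
  z(13, 0) = -65
  z(1, 9) = -86  ←
  z(0, 9.4) = -84.6
The minimum is at x = 1, y = 9.

x = 1, y = 9, z = -86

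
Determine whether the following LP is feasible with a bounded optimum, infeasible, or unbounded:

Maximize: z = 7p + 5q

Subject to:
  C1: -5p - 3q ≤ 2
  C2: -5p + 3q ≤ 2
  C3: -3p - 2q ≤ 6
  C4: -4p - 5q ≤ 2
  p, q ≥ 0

Unbounded (objective can increase without bound)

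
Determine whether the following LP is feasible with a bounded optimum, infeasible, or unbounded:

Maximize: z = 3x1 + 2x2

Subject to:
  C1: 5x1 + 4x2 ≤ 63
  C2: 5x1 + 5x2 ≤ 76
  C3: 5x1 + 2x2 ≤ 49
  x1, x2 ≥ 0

Feasible with a bounded optimal solution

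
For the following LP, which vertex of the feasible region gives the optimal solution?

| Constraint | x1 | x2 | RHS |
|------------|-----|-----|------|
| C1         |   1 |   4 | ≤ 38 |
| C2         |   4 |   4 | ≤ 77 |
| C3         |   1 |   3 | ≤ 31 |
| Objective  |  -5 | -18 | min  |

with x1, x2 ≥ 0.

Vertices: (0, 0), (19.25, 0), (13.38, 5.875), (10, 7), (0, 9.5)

Evaluate the objective at each vertex of the feasible region:
  z(0, 0) = 0
  z(19.25, 0) = -96.25
  z(13.38, 5.875) = -172.6
  z(10, 7) = -176  ←
  z(0, 9.5) = -171
The minimum is at x1 = 10, x2 = 7.

(10, 7)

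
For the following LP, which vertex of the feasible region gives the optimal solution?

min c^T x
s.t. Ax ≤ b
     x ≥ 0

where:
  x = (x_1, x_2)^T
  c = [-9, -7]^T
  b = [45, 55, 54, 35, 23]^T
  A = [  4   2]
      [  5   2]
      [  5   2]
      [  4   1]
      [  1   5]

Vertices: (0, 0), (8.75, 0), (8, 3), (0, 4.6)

Evaluate the objective at each vertex of the feasible region:
  z(0, 0) = 0
  z(8.75, 0) = -78.75
  z(8, 3) = -93  ←
  z(0, 4.6) = -32.2
The minimum is at x_1 = 8, x_2 = 3.

(8, 3)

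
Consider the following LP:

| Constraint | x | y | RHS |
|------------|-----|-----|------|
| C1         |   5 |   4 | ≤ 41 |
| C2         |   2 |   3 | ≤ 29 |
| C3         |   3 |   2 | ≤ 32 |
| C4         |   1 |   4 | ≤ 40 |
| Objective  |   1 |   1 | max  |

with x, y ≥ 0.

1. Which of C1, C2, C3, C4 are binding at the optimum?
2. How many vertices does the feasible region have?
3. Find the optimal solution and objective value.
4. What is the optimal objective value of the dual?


1. C1, C2
2. 4
3. x = 1, y = 9, z = 10
4. 10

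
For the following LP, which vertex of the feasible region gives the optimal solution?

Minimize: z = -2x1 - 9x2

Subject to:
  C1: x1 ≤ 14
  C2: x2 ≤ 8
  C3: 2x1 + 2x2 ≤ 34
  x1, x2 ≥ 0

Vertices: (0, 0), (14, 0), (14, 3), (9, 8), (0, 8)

Evaluate the objective at each vertex of the feasible region:
  z(0, 0) = 0
  z(14, 0) = -28
  z(14, 3) = -55
  z(9, 8) = -90  ←
  z(0, 8) = -72
The minimum is at x1 = 9, x2 = 8.

(9, 8)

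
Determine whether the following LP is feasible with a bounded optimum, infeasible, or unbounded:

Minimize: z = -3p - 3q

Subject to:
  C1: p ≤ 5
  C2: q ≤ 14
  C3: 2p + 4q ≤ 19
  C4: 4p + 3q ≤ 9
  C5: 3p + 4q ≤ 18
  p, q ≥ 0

Feasible with a bounded optimal solution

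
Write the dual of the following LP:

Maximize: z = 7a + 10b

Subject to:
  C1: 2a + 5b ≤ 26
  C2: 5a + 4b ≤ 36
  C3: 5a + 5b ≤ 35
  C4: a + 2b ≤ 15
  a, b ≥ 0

Primal max cᵀx s.t. Ax ≤ b, x ≥ 0  →  Dual min bᵀy s.t. Aᵀy ≥ c, y ≥ 0.

Minimize: z = 26y1 + 36y2 + 35y3 + 15y4

Subject to:
  2y1 + 5y2 + 5y3 + y4 ≥ 7
  5y1 + 4y2 + 5y3 + 2y4 ≥ 10
  y1, y2, y3, y4 ≥ 0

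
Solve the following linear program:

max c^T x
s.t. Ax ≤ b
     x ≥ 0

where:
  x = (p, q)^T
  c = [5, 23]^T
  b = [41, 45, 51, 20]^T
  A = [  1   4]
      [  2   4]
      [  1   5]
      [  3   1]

Evaluate the objective at each vertex of the feasible region:
  z(0, 0) = 0
  z(6.667, 0) = 33.33
  z(3.545, 9.364) = 233.1
  z(1, 10) = 235  ←
  z(0, 10.2) = 234.6
The maximum is at p = 1, q = 10.

p = 1, q = 10, z = 235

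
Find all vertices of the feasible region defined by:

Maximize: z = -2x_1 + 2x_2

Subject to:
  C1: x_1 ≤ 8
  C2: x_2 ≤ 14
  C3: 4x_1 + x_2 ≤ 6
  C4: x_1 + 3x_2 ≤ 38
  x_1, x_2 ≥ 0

(0, 0), (1.5, 0), (0, 6)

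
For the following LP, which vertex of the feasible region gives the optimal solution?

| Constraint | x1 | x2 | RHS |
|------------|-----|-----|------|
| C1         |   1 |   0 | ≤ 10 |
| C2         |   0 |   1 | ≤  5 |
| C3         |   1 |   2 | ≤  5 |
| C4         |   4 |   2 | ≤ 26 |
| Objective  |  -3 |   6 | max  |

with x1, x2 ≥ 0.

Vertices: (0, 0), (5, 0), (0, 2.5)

Evaluate the objective at each vertex of the feasible region:
  z(0, 0) = 0
  z(5, 0) = -15
  z(0, 2.5) = 15  ←
The maximum is at x1 = 0, x2 = 2.5.

(0, 2.5)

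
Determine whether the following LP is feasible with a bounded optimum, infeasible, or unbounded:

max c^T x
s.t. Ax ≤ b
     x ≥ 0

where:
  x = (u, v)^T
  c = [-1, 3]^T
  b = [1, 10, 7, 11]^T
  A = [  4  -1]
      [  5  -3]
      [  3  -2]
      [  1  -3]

Unbounded (objective can increase without bound)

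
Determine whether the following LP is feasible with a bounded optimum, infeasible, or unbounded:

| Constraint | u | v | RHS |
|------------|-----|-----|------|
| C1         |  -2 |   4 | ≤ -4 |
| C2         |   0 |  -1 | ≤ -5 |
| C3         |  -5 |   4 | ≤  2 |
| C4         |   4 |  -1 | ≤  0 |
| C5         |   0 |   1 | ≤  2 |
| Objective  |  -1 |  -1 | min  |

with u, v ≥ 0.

Infeasible (no feasible solution exists)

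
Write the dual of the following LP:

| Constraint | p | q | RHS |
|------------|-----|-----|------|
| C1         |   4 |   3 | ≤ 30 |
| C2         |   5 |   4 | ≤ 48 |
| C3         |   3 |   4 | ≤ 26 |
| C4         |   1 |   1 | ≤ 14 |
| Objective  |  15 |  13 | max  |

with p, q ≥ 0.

Primal max cᵀx s.t. Ax ≤ b, x ≥ 0  →  Dual min bᵀy s.t. Aᵀy ≥ c, y ≥ 0.

Minimize: z = 30y1 + 48y2 + 26y3 + 14y4

Subject to:
  4y1 + 5y2 + 3y3 + y4 ≥ 15
  3y1 + 4y2 + 4y3 + y4 ≥ 13
  y1, y2, y3, y4 ≥ 0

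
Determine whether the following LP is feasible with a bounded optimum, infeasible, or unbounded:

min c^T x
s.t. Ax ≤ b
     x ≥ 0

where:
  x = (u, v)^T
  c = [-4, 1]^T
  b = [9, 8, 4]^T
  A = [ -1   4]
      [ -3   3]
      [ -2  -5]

Unbounded (objective can decrease without bound)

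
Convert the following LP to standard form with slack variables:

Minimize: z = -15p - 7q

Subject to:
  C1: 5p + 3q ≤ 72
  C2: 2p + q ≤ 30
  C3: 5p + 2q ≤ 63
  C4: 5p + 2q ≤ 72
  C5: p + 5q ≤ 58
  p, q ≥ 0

min z = -15p - 7q

s.t.
  5p + 3q + s1 = 72
  2p + q + s2 = 30
  5p + 2q + s3 = 63
  5p + 2q + s4 = 72
  p + 5q + s5 = 58
  p, q, s1, s2, s3, s4, s5 ≥ 0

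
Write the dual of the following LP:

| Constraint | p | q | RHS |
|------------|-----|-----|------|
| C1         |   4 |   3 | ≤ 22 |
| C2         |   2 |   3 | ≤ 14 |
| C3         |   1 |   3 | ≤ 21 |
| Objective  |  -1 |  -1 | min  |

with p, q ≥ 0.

Primal min cᵀx s.t. Ax ≤ b, x ≥ 0  →  Dual max −bᵀy s.t. Aᵀy ≥ −c, y ≥ 0.

Maximize: z = -22y1 - 14y2 - 21y3

Subject to:
  4y1 + 2y2 + y3 ≥ 1
  3y1 + 3y2 + 3y3 ≥ 1
  y1, y2, y3 ≥ 0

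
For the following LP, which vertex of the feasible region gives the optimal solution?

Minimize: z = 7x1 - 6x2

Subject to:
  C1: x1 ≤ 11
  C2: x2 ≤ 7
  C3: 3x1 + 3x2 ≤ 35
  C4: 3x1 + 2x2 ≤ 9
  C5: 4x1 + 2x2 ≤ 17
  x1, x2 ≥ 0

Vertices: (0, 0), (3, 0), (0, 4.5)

Evaluate the objective at each vertex of the feasible region:
  z(0, 0) = 0
  z(3, 0) = 21
  z(0, 4.5) = -27  ←
The minimum is at x1 = 0, x2 = 4.5.

(0, 4.5)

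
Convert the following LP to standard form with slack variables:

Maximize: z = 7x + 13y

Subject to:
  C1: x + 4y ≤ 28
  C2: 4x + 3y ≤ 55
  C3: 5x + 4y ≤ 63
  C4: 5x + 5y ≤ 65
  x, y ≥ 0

max z = 7x + 13y

s.t.
  x + 4y + s1 = 28
  4x + 3y + s2 = 55
  5x + 4y + s3 = 63
  5x + 5y + s4 = 65
  x, y, s1, s2, s3, s4 ≥ 0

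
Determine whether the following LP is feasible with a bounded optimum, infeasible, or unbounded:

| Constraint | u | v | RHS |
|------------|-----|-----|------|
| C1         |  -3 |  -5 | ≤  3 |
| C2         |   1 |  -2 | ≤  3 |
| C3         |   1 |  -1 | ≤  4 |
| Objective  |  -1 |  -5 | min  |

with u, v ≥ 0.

Unbounded (objective can decrease without bound)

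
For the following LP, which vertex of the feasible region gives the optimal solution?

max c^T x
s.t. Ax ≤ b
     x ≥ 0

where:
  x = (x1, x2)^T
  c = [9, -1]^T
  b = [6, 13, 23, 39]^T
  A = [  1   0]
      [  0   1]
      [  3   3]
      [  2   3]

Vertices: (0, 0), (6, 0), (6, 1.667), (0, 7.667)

Evaluate the objective at each vertex of the feasible region:
  z(0, 0) = 0
  z(6, 0) = 54  ←
  z(6, 1.667) = 52.33
  z(0, 7.667) = -7.667
The maximum is at x1 = 6, x2 = 0.

(6, 0)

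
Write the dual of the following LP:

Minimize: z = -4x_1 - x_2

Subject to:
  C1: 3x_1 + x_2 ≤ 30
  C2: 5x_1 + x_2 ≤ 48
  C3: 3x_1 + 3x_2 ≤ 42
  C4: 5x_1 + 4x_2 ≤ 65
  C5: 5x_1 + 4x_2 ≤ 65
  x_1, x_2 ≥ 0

Primal min cᵀx s.t. Ax ≤ b, x ≥ 0  →  Dual max −bᵀy s.t. Aᵀy ≥ −c, y ≥ 0.

Maximize: z = -30y1 - 48y2 - 42y3 - 65y4 - 65y5

Subject to:
  3y1 + 5y2 + 3y3 + 5y4 + 5y5 ≥ 4
  y1 + y2 + 3y3 + 4y4 + 4y5 ≥ 1
  y1, y2, y3, y4, y5 ≥ 0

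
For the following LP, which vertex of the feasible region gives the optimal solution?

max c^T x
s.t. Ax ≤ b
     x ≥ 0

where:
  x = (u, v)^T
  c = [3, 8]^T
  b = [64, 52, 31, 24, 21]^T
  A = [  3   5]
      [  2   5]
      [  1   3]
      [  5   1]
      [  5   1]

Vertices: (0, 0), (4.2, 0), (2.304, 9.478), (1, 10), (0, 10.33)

Evaluate the objective at each vertex of the feasible region:
  z(0, 0) = 0
  z(4.2, 0) = 12.6
  z(2.304, 9.478) = 82.74
  z(1, 10) = 83  ←
  z(0, 10.33) = 82.67
The maximum is at u = 1, v = 10.

(1, 10)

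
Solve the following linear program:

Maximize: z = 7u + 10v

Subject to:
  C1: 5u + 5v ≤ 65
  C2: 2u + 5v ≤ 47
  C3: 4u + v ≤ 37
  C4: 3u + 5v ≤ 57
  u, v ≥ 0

Evaluate the objective at each vertex of the feasible region:
  z(0, 0) = 0
  z(9.25, 0) = 64.75
  z(8, 5) = 106
  z(6, 7) = 112  ←
  z(0, 9.4) = 94
The maximum is at u = 6, v = 7.

u = 6, v = 7, z = 112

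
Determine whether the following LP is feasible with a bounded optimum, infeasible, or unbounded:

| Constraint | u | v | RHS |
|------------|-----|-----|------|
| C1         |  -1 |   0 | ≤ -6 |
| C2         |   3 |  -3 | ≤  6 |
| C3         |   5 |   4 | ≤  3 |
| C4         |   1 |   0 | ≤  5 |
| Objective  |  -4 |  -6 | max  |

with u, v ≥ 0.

Infeasible (no feasible solution exists)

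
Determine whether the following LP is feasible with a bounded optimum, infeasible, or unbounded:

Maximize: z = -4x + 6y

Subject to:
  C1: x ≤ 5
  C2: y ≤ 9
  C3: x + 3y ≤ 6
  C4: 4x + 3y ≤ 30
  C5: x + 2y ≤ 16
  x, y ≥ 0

Feasible with a bounded optimal solution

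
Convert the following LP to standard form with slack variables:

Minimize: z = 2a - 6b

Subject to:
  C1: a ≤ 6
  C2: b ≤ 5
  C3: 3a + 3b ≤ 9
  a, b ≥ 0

min z = 2a - 6b

s.t.
  a + s1 = 6
  b + s2 = 5
  3a + 3b + s3 = 9
  a, b, s1, s2, s3 ≥ 0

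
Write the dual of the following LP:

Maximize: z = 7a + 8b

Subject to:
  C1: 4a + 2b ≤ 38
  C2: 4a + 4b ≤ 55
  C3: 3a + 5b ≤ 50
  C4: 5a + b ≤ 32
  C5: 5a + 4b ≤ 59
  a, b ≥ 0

Primal max cᵀx s.t. Ax ≤ b, x ≥ 0  →  Dual min bᵀy s.t. Aᵀy ≥ c, y ≥ 0.

Minimize: z = 38y1 + 55y2 + 50y3 + 32y4 + 59y5

Subject to:
  4y1 + 4y2 + 3y3 + 5y4 + 5y5 ≥ 7
  2y1 + 4y2 + 5y3 + y4 + 4y5 ≥ 8
  y1, y2, y3, y4, y5 ≥ 0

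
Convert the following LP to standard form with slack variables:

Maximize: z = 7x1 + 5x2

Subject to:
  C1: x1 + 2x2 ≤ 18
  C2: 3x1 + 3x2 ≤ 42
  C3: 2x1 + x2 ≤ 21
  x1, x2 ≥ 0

max z = 7x1 + 5x2

s.t.
  x1 + 2x2 + s1 = 18
  3x1 + 3x2 + s2 = 42
  2x1 + x2 + s3 = 21
  x1, x2, s1, s2, s3 ≥ 0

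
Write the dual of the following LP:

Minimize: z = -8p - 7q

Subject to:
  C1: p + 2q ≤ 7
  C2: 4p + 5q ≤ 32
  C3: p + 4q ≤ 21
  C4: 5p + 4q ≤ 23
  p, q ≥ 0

Primal min cᵀx s.t. Ax ≤ b, x ≥ 0  →  Dual max −bᵀy s.t. Aᵀy ≥ −c, y ≥ 0.

Maximize: z = -7y1 - 32y2 - 21y3 - 23y4

Subject to:
  y1 + 4y2 + y3 + 5y4 ≥ 8
  2y1 + 5y2 + 4y3 + 4y4 ≥ 7
  y1, y2, y3, y4 ≥ 0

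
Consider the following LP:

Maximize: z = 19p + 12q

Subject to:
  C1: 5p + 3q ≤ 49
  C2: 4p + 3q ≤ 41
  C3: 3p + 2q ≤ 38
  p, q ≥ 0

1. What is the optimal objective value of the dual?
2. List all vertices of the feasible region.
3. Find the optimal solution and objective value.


1. 188
2. (0, 0), (9.8, 0), (8, 3), (0, 13.67)
3. p = 8, q = 3, z = 188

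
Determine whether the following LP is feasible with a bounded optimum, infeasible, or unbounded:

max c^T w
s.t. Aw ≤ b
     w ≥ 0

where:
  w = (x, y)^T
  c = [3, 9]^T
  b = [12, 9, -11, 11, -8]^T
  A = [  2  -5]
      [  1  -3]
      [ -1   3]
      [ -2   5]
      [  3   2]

Infeasible (no feasible solution exists)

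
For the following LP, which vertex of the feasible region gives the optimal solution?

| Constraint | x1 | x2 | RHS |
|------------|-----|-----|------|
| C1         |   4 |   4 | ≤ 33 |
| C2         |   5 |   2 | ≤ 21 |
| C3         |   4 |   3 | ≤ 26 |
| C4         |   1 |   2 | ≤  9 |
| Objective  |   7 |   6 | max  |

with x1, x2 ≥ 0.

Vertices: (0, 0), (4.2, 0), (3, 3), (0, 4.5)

Evaluate the objective at each vertex of the feasible region:
  z(0, 0) = 0
  z(4.2, 0) = 29.4
  z(3, 3) = 39  ←
  z(0, 4.5) = 27
The maximum is at x1 = 3, x2 = 3.

(3, 3)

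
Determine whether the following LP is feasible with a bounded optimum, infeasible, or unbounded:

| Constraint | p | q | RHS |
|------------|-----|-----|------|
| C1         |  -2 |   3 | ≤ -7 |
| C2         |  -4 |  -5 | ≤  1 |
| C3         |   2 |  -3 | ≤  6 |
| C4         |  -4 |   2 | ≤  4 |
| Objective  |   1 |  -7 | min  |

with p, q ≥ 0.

Infeasible (no feasible solution exists)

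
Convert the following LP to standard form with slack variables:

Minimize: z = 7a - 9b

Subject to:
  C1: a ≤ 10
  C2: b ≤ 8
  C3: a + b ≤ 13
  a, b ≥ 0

min z = 7a - 9b

s.t.
  a + s1 = 10
  b + s2 = 8
  a + b + s3 = 13
  a, b, s1, s2, s3 ≥ 0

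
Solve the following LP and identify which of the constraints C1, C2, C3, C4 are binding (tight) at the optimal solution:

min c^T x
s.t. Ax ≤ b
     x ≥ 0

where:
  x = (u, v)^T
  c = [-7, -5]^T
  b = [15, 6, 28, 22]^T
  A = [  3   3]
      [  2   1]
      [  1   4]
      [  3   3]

At u = 1, v = 4, compute slack b - a·x for each constraint:
  C1: 15 − 15 = 0  (binding)
  C2: 6 − 6 = 0  (binding)
  C3: 28 − 17 = 11  (slack)
  C4: 22 − 15 = 7  (slack)

Optimal: u = 1, v = 4
Binding: C1, C2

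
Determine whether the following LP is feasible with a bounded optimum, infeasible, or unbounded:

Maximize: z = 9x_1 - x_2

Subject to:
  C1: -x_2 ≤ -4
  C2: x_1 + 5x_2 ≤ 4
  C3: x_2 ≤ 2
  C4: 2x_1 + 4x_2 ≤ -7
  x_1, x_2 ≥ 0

Infeasible (no feasible solution exists)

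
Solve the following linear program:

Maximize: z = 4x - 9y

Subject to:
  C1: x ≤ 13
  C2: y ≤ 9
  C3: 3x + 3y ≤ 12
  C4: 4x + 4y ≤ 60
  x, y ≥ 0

Evaluate the objective at each vertex of the feasible region:
  z(0, 0) = 0
  z(4, 0) = 16  ←
  z(0, 4) = -36
The maximum is at x = 4, y = 0.

x = 4, y = 0, z = 16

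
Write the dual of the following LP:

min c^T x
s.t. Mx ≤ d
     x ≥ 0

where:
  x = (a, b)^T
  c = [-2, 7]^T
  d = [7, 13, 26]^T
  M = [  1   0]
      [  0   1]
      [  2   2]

Primal min cᵀx s.t. Ax ≤ b, x ≥ 0  →  Dual max −bᵀy s.t. Aᵀy ≥ −c, y ≥ 0.

Maximize: z = -7y1 - 13y2 - 26y3

Subject to:
  y1 + 2y3 ≥ 2
  y2 + 2y3 ≥ -7
  y1, y2, y3 ≥ 0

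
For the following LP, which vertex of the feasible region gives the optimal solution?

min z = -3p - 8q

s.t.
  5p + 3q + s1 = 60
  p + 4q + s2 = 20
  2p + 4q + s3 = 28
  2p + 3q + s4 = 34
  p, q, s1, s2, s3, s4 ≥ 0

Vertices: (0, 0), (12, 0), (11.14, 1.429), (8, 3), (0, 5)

Evaluate the objective at each vertex of the feasible region:
  z(0, 0) = 0
  z(12, 0) = -36
  z(11.14, 1.429) = -44.86
  z(8, 3) = -48  ←
  z(0, 5) = -40
The minimum is at p = 8, q = 3.

(8, 3)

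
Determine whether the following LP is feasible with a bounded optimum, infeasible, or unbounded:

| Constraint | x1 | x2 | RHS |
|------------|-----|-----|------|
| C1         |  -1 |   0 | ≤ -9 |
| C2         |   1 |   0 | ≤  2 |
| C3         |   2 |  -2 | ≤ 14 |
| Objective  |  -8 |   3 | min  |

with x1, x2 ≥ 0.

Infeasible (no feasible solution exists)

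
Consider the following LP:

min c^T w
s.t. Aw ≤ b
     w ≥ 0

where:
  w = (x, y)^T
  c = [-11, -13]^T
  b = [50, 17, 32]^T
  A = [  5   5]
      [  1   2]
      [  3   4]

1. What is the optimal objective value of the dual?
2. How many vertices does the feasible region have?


1. -114
2. 4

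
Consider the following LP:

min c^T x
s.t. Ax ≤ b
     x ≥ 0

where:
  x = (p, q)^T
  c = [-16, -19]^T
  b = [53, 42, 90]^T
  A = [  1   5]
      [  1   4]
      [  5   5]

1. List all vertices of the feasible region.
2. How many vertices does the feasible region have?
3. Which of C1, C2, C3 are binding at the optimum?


1. (0, 0), (18, 0), (10, 8), (0, 10.5)
2. 4
3. C2, C3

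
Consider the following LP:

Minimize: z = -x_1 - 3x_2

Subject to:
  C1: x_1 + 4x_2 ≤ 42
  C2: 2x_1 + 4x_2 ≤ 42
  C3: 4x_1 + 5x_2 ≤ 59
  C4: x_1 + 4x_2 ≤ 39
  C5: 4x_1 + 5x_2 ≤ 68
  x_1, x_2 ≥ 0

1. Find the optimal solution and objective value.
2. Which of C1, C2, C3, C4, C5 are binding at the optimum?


1. x_1 = 3, x_2 = 9, z = -30
2. C2, C4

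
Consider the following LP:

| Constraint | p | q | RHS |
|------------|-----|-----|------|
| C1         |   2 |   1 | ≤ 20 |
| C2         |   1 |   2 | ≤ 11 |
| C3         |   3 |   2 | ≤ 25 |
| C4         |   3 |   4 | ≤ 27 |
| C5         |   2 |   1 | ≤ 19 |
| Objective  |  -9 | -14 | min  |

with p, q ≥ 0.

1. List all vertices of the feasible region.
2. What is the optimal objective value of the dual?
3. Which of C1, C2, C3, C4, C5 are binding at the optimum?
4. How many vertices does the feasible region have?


1. (0, 0), (8.333, 0), (7.667, 1), (5, 3), (0, 5.5)
2. -87
3. C2, C4
4. 5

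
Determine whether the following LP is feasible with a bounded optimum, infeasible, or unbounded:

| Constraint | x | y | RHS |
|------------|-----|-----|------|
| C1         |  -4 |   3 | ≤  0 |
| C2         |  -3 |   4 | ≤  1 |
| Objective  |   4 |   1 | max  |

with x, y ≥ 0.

Unbounded (objective can increase without bound)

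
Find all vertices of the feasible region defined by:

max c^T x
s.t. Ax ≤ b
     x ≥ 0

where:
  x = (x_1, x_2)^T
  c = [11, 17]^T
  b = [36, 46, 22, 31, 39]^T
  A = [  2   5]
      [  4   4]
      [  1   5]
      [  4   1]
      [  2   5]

(0, 0), (7.75, 0), (7, 3), (0, 4.4)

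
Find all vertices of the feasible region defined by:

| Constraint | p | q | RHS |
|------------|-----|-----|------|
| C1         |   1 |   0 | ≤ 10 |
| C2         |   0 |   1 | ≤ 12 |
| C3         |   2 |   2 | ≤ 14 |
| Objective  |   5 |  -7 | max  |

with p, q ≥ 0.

(0, 0), (7, 0), (0, 7)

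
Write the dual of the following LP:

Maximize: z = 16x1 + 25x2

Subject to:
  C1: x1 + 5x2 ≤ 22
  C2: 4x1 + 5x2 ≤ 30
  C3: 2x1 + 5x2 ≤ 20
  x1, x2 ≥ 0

Primal max cᵀx s.t. Ax ≤ b, x ≥ 0  →  Dual min bᵀy s.t. Aᵀy ≥ c, y ≥ 0.

Minimize: z = 22y1 + 30y2 + 20y3

Subject to:
  y1 + 4y2 + 2y3 ≥ 16
  5y1 + 5y2 + 5y3 ≥ 25
  y1, y2, y3 ≥ 0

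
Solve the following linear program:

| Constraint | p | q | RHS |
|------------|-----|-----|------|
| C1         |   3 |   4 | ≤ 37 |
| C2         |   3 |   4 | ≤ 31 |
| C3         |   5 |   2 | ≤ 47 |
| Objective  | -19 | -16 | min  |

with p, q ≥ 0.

Evaluate the objective at each vertex of the feasible region:
  z(0, 0) = 0
  z(9.4, 0) = -178.6
  z(9, 1) = -187  ←
  z(0, 7.75) = -124
The minimum is at p = 9, q = 1.

p = 9, q = 1, z = -187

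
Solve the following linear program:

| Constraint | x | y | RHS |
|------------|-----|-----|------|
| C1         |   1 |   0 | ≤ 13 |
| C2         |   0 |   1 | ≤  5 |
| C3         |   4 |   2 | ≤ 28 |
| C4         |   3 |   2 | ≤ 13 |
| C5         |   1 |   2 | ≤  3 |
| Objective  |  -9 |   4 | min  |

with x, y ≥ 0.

Evaluate the objective at each vertex of the feasible region:
  z(0, 0) = 0
  z(3, 0) = -27  ←
  z(0, 1.5) = 6
The minimum is at x = 3, y = 0.

x = 3, y = 0, z = -27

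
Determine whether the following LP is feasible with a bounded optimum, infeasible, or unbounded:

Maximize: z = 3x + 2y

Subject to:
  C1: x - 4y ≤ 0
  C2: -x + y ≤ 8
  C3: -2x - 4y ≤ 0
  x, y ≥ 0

Unbounded (objective can increase without bound)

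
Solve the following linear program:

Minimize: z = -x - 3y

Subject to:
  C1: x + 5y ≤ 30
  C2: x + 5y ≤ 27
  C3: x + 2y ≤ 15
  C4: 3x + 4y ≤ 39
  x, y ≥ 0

Evaluate the objective at each vertex of the feasible region:
  z(0, 0) = 0
  z(13, 0) = -13
  z(9, 3) = -18
  z(7, 4) = -19  ←
  z(0, 5.4) = -16.2
The minimum is at x = 7, y = 4.

x = 7, y = 4, z = -19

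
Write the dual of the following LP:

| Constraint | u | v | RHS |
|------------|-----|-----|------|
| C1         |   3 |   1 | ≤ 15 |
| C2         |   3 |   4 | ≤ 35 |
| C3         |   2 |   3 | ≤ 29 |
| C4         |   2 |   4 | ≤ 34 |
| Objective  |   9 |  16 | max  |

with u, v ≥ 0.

Primal max cᵀx s.t. Ax ≤ b, x ≥ 0  →  Dual min bᵀy s.t. Aᵀy ≥ c, y ≥ 0.

Minimize: z = 15y1 + 35y2 + 29y3 + 34y4

Subject to:
  3y1 + 3y2 + 2y3 + 2y4 ≥ 9
  y1 + 4y2 + 3y3 + 4y4 ≥ 16
  y1, y2, y3, y4 ≥ 0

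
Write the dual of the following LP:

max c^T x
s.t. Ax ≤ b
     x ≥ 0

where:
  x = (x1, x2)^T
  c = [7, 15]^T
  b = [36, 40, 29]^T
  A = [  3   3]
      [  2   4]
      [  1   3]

Primal max cᵀx s.t. Ax ≤ b, x ≥ 0  →  Dual min bᵀy s.t. Aᵀy ≥ c, y ≥ 0.

Minimize: z = 36y1 + 40y2 + 29y3

Subject to:
  3y1 + 2y2 + y3 ≥ 7
  3y1 + 4y2 + 3y3 ≥ 15
  y1, y2, y3 ≥ 0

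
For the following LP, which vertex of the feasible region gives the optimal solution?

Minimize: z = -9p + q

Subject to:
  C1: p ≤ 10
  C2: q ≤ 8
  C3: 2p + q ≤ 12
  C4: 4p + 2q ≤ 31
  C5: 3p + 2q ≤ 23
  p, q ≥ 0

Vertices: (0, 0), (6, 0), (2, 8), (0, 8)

Evaluate the objective at each vertex of the feasible region:
  z(0, 0) = 0
  z(6, 0) = -54  ←
  z(2, 8) = -10
  z(0, 8) = 8
The minimum is at p = 6, q = 0.

(6, 0)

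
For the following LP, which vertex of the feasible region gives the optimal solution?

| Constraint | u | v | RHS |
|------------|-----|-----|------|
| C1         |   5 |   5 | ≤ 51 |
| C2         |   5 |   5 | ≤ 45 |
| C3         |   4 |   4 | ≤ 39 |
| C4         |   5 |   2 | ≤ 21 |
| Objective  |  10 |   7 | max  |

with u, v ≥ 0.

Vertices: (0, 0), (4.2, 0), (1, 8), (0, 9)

Evaluate the objective at each vertex of the feasible region:
  z(0, 0) = 0
  z(4.2, 0) = 42
  z(1, 8) = 66  ←
  z(0, 9) = 63
The maximum is at u = 1, v = 8.

(1, 8)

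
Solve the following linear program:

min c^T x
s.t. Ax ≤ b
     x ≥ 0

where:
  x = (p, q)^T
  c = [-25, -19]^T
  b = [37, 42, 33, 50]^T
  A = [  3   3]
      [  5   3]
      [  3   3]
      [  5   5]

Evaluate the objective at each vertex of the feasible region:
  z(0, 0) = 0
  z(8.4, 0) = -210
  z(6, 4) = -226  ←
  z(0, 10) = -190
The minimum is at p = 6, q = 4.

p = 6, q = 4, z = -226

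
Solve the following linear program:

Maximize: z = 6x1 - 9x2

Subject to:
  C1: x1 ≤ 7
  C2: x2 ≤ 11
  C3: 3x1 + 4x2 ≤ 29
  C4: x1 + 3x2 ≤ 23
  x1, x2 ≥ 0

Evaluate the objective at each vertex of the feasible region:
  z(0, 0) = 0
  z(7, 0) = 42  ←
  z(7, 2) = 24
  z(0, 7.25) = -65.25
The maximum is at x1 = 7, x2 = 0.

x1 = 7, x2 = 0, z = 42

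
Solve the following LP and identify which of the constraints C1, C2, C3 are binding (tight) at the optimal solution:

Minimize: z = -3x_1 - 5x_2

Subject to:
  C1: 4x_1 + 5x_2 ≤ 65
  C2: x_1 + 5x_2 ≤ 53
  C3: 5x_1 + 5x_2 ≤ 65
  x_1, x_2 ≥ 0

At x_1 = 3, x_2 = 10, compute slack b - a·x for each constraint:
  C1: 65 − 62 = 3  (slack)
  C2: 53 − 53 = 0  (binding)
  C3: 65 − 65 = 0  (binding)

Optimal: x_1 = 3, x_2 = 10
Binding: C2, C3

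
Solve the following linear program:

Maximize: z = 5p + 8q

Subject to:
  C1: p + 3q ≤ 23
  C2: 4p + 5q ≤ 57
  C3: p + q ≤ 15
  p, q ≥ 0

Evaluate the objective at each vertex of the feasible region:
  z(0, 0) = 0
  z(14.25, 0) = 71.25
  z(8, 5) = 80  ←
  z(0, 7.667) = 61.33
The maximum is at p = 8, q = 5.

p = 8, q = 5, z = 80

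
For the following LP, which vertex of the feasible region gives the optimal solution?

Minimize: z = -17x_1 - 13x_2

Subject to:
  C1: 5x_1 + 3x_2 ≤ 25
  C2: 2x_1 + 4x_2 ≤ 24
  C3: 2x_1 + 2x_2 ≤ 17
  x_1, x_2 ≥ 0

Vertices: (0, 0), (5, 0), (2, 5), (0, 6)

Evaluate the objective at each vertex of the feasible region:
  z(0, 0) = 0
  z(5, 0) = -85
  z(2, 5) = -99  ←
  z(0, 6) = -78
The minimum is at x_1 = 2, x_2 = 5.

(2, 5)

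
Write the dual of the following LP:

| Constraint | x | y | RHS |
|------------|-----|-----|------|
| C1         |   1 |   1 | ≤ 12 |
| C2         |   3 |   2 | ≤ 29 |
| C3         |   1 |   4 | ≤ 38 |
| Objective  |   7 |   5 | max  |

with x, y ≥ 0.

Primal max cᵀx s.t. Ax ≤ b, x ≥ 0  →  Dual min bᵀy s.t. Aᵀy ≥ c, y ≥ 0.

Minimize: z = 12y1 + 29y2 + 38y3

Subject to:
  y1 + 3y2 + y3 ≥ 7
  y1 + 2y2 + 4y3 ≥ 5
  y1, y2, y3 ≥ 0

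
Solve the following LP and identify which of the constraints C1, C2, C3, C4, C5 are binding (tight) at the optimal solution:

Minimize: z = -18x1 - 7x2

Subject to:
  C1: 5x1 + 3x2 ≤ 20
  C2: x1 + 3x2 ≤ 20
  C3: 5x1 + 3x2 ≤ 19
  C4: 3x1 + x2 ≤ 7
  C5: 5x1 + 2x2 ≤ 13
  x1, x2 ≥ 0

At x1 = 1, x2 = 4, compute slack b - a·x for each constraint:
  C1: 20 − 17 = 3  (slack)
  C2: 20 − 13 = 7  (slack)
  C3: 19 − 17 = 2  (slack)
  C4: 7 − 7 = 0  (binding)
  C5: 13 − 13 = 0  (binding)

Optimal: x1 = 1, x2 = 4
Binding: C4, C5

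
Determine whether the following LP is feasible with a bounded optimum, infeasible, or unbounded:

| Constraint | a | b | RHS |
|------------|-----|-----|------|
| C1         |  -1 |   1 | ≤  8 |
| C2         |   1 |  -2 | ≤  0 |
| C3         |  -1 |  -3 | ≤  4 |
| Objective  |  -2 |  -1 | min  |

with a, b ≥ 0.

Unbounded (objective can decrease without bound)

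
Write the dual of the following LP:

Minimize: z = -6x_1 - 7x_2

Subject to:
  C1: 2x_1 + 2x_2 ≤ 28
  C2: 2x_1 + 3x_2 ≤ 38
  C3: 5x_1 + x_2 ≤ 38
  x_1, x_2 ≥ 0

Primal min cᵀx s.t. Ax ≤ b, x ≥ 0  →  Dual max −bᵀy s.t. Aᵀy ≥ −c, y ≥ 0.

Maximize: z = -28y1 - 38y2 - 38y3

Subject to:
  2y1 + 2y2 + 5y3 ≥ 6
  2y1 + 3y2 + y3 ≥ 7
  y1, y2, y3 ≥ 0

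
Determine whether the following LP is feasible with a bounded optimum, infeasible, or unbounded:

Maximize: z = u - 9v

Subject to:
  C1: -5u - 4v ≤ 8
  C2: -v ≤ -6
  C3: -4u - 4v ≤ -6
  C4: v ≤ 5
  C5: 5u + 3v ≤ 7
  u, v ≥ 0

Infeasible (no feasible solution exists)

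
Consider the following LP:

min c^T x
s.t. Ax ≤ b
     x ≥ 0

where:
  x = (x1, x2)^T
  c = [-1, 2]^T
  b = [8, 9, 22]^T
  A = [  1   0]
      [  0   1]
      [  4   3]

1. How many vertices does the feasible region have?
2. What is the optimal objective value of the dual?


1. 3
2. -5.5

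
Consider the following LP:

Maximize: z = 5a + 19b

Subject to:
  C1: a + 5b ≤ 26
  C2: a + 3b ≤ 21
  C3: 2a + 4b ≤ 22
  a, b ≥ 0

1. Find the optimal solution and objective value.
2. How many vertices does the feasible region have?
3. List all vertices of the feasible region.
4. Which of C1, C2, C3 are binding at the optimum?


1. a = 1, b = 5, z = 100
2. 4
3. (0, 0), (11, 0), (1, 5), (0, 5.2)
4. C1, C3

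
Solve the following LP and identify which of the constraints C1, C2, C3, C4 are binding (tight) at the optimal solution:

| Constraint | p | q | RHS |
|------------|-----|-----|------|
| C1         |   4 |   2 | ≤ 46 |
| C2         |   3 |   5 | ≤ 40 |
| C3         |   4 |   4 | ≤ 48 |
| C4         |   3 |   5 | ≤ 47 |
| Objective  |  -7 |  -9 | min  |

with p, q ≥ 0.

At p = 10, q = 2, compute slack b - a·x for each constraint:
  C1: 46 − 44 = 2  (slack)
  C2: 40 − 40 = 0  (binding)
  C3: 48 − 48 = 0  (binding)
  C4: 47 − 40 = 7  (slack)

Optimal: p = 10, q = 2
Binding: C2, C3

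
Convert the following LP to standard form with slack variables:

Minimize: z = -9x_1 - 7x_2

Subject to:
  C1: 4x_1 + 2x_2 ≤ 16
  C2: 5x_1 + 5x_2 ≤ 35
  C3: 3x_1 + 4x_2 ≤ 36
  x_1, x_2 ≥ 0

min z = -9x_1 - 7x_2

s.t.
  4x_1 + 2x_2 + s1 = 16
  5x_1 + 5x_2 + s2 = 35
  3x_1 + 4x_2 + s3 = 36
  x_1, x_2, s1, s2, s3 ≥ 0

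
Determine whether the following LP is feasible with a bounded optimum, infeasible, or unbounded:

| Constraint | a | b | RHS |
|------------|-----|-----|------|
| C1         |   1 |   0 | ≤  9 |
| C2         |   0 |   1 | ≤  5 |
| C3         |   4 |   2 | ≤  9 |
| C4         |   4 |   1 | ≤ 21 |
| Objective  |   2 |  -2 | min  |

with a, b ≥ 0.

Feasible with a bounded optimal solution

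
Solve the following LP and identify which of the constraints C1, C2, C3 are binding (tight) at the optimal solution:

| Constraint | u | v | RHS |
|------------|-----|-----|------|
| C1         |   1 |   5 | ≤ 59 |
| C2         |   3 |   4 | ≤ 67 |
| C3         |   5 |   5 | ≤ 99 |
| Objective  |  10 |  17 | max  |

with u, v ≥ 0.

At u = 9, v = 10, compute slack b - a·x for each constraint:
  C1: 59 − 59 = 0  (binding)
  C2: 67 − 67 = 0  (binding)
  C3: 99 − 95 = 4  (slack)

Optimal: u = 9, v = 10
Binding: C1, C2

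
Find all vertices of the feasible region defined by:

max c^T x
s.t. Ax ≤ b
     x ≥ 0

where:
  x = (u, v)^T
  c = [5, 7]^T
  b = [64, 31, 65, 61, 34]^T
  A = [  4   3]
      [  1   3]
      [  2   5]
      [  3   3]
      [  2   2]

(0, 0), (16, 0), (13, 4), (10, 7), (0, 10.33)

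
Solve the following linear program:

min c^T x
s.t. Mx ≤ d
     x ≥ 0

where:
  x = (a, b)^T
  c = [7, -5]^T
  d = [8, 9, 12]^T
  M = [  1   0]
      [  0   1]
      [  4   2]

Evaluate the objective at each vertex of the feasible region:
  z(0, 0) = 0
  z(3, 0) = 21
  z(0, 6) = -30  ←
The minimum is at a = 0, b = 6.

a = 0, b = 6, z = -30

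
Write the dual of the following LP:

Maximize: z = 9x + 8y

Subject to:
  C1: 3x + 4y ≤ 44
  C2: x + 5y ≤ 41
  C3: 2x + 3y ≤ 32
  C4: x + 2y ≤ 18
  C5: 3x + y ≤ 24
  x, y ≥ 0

Primal max cᵀx s.t. Ax ≤ b, x ≥ 0  →  Dual min bᵀy s.t. Aᵀy ≥ c, y ≥ 0.

Minimize: z = 44y1 + 41y2 + 32y3 + 18y4 + 24y5

Subject to:
  3y1 + y2 + 2y3 + y4 + 3y5 ≥ 9
  4y1 + 5y2 + 3y3 + 2y4 + y5 ≥ 8
  y1, y2, y3, y4, y5 ≥ 0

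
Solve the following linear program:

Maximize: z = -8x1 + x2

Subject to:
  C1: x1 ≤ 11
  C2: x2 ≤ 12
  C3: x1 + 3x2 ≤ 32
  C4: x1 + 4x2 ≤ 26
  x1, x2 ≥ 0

Evaluate the objective at each vertex of the feasible region:
  z(0, 0) = 0
  z(11, 0) = -88
  z(11, 3.75) = -84.25
  z(0, 6.5) = 6.5  ←
The maximum is at x1 = 0, x2 = 6.5.

x1 = 0, x2 = 6.5, z = 6.5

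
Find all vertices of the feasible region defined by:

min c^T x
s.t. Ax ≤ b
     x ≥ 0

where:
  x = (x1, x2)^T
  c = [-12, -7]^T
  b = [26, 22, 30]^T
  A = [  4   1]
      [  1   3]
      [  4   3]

(0, 0), (6.5, 0), (6, 2), (2.667, 6.444), (0, 7.333)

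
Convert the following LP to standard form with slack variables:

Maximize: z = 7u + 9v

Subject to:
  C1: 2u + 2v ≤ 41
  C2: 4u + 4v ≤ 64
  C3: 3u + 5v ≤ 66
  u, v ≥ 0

max z = 7u + 9v

s.t.
  2u + 2v + s1 = 41
  4u + 4v + s2 = 64
  3u + 5v + s3 = 66
  u, v, s1, s2, s3 ≥ 0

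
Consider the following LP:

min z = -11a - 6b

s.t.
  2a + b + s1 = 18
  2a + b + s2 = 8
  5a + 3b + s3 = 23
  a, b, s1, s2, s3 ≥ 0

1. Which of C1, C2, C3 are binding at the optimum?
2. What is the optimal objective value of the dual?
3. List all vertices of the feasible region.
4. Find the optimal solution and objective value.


1. C2, C3
2. -47
3. (0, 0), (4, 0), (1, 6), (0, 7.667)
4. a = 1, b = 6, z = -47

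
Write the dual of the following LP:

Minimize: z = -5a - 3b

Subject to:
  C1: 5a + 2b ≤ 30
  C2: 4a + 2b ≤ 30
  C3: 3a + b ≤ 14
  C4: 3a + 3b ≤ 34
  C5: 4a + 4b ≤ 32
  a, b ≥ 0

Primal min cᵀx s.t. Ax ≤ b, x ≥ 0  →  Dual max −bᵀy s.t. Aᵀy ≥ −c, y ≥ 0.

Maximize: z = -30y1 - 30y2 - 14y3 - 34y4 - 32y5

Subject to:
  5y1 + 4y2 + 3y3 + 3y4 + 4y5 ≥ 5
  2y1 + 2y2 + y3 + 3y4 + 4y5 ≥ 3
  y1, y2, y3, y4, y5 ≥ 0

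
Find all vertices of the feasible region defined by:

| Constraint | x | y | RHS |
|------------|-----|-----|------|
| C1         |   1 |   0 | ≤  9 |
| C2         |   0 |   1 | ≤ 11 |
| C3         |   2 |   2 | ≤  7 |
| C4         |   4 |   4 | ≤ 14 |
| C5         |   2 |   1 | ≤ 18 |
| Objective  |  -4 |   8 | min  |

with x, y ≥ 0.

(0, 0), (3.5, 0), (0, 3.5)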